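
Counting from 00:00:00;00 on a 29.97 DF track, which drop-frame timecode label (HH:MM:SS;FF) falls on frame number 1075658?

Ten DF minutes hold 17982 frames, so frame 1075658 lies in block 59 (frames 1060938–1078919) with 14720 frames into that block.
The block's first minute is 1800 frames and the rest 1798 each; 14720 frames reaches minute 8, so 59 × 18 + 8 × 2 = 1078 labels have been skipped so far.
Adding those back, label number 1075658 + 1078 = 1076736 at 30 labels/s is 35891 s + 6 f = 9 h 58 min 11 s frame 6, i.e. 09:58:11;06.

09:58:11;06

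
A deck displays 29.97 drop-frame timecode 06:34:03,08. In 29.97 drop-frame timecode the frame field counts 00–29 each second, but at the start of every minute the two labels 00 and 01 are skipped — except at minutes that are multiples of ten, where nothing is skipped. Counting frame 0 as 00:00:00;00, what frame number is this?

708588

As if non-drop at 30 labels/s: (6 × 3600 + 34 × 60 + 3) × 30 + 8 = 709298.
Minute boundaries passed: 394; those not divisible by 10: 394 − 39 = 355; dropped labels = 2 × 355 = 710.
Actual frame index = 709298 − 710 = 708588.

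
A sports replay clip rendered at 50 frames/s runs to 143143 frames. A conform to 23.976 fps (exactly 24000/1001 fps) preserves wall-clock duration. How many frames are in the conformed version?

68640 frames

Target frames = source frames × (target rate / source rate) = 143143 × (24000/1001)/(50) = 143143 × 480/1001 = 68640.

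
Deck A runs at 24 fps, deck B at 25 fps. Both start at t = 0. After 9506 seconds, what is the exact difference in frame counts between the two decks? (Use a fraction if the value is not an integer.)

A emits 24 × 9506 = 228144 frames; B emits 25 × 9506 = 237650.
Difference = 9506 frames; B is ahead of A.

9506 frames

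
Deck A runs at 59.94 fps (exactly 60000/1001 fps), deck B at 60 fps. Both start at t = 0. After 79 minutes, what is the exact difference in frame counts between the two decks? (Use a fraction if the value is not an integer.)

79 min = 4740 s.
A emits 60000/1001 × 4740 = 284400000/1001 frames; B emits 60 × 4740 = 284400.
Difference = 284400/1001 frames (≈ 284.1159); B is ahead of A.

284400/1001 frames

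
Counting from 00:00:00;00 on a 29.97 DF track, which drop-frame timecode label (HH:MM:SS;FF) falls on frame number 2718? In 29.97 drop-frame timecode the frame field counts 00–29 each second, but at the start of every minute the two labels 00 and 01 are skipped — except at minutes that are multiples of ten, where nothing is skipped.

Ten DF minutes hold 17982 frames, so frame 2718 lies in block 0 (frames 0–17981) with 2718 frames into that block.
The block's first minute is 1800 frames and the rest 1798 each; 2718 frames reaches minute 1, so 0 × 18 + 1 × 2 = 2 labels have been skipped so far.
Adding those back, label number 2718 + 2 = 2720 at 30 labels/s is 90 s + 20 f = 0 h 1 min 30 s frame 20, i.e. 00:01:30;20.

00:01:30;20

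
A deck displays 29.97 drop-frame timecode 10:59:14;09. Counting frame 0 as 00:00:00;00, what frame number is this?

Complete 10-minute blocks: 65, each 17982 frames → 1168830.
Remaining 9 whole minutes in the current block: 1800 + 8 × 1798 = 16184 frames.
Within the current minute: 14 × 30 + 9 − 2 = 427 (labels ;00/;01 skipped at this minute). Total = 1168830 + 16184 + 427 = 1185441.

1185441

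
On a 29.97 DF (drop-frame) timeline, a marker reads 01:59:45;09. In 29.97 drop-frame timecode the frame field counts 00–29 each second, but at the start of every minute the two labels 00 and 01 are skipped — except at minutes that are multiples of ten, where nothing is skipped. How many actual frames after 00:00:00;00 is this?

215343

Complete 10-minute blocks: 11, each 17982 frames → 197802.
Remaining 9 whole minutes in the current block: 1800 + 8 × 1798 = 16184 frames.
Within the current minute: 45 × 30 + 9 − 2 = 1357 (labels ;00/;01 skipped at this minute). Total = 197802 + 16184 + 1357 = 215343.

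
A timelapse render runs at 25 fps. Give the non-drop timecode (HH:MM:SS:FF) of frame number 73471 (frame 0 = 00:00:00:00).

00:48:58:21

73471 ÷ 25 = 2938 full seconds, remainder 21 frames.
2938 s = 0 h 48 min 58 s.
Timecode: 00:48:58:21.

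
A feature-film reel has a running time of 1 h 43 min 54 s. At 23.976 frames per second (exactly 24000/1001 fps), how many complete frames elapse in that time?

1 h 43 min 54 s = 6234 s.
Frames = 6234 × 24000/1001 = 149616000/1001 ≈ 149466.5335.
Complete frames: 149466.

149466 frames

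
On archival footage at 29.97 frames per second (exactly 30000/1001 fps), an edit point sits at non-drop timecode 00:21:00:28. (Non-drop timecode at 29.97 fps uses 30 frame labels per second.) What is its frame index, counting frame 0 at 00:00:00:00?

37828

Total seconds to the label: (0 × 3600 + 21 × 60 + 0) = 1260.
Frame index = 1260 × 30 + 28 = 37828.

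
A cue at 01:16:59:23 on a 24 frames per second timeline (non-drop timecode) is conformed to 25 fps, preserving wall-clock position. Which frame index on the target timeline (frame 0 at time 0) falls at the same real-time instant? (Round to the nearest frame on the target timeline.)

frame 115499

Source frame index: (1×3600 + 16×60 + 59) × 24 + 23 = 110879.
Real time: 110879 / (24) = 110879/24 s.
Target frame: (110879/24) × (25) = 2771975/24 ≈ 115498.958 → 115499.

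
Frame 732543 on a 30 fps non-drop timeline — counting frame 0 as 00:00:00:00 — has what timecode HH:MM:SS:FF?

732543 ÷ 30 = 24418 full seconds, remainder 3 frames.
24418 s = 6 h 46 min 58 s.
Timecode: 06:46:58:03.

06:46:58:03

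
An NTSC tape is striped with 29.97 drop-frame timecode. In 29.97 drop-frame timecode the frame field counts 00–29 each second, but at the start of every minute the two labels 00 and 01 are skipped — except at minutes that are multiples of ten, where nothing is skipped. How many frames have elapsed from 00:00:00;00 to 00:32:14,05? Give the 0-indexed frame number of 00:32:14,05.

As if non-drop at 30 labels/s: (0 × 3600 + 32 × 60 + 14) × 30 + 5 = 58025.
Minute boundaries passed: 32; those not divisible by 10: 32 − 3 = 29; dropped labels = 2 × 29 = 58.
Actual frame index = 58025 − 58 = 57967.

57967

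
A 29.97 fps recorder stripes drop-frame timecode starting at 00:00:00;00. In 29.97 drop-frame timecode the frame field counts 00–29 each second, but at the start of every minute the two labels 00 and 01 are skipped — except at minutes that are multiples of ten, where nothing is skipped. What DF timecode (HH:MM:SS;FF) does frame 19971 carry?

00:11:06;11

Each 10-minute DF block holds 10 × 60 × 30 − 9 × 2 = 17982 frames. 19971 ÷ 17982 → 1 full block, remainder 1989.
Within the partial block the first minute is 1800 frames and each further minute 1798, so 1 further minute boundary passed. Total skipped labels = 18 × 1 + 2 × 1 = 20.
Non-drop label index = 19971 + 20 = 19991; at 30 labels/s that is 00:11:06:11, i.e. DF 00:11:06;11.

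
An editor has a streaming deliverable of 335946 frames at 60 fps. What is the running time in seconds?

Running time = 335946 / (60) = 5599.1 s.

5599.1 seconds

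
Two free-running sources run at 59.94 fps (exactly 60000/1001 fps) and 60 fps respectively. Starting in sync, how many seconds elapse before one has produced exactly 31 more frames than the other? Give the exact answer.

The gap grows by |60 − 60000/1001| = 60/1001 frames per second.
Time for a 31-frame gap: 31 ÷ (60/1001) = 31031/60 s.

31031/60 seconds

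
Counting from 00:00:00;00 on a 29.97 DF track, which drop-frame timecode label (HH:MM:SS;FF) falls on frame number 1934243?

17:55:39;09

Ten DF minutes hold 17982 frames, so frame 1934243 lies in block 107 (frames 1924074–1942055) with 10169 frames into that block.
The block's first minute is 1800 frames and the rest 1798 each; 10169 frames reaches minute 5, so 107 × 18 + 5 × 2 = 1936 labels have been skipped so far.
Adding those back, label number 1934243 + 1936 = 1936179 at 30 labels/s is 64539 s + 9 f = 17 h 55 min 39 s frame 9, i.e. 17:55:39;09.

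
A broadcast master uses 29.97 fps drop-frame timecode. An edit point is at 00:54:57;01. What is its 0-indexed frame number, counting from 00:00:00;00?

Complete 10-minute blocks: 5, each 17982 frames → 89910.
Remaining 4 whole minutes in the current block: 1800 + 3 × 1798 = 7194 frames.
Within the current minute: 57 × 30 + 1 − 2 = 1709 (labels ;00/;01 skipped at this minute). Total = 89910 + 7194 + 1709 = 98813.

98813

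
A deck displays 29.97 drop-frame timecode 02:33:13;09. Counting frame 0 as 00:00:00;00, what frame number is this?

275523

As if non-drop at 30 labels/s: (2 × 3600 + 33 × 60 + 13) × 30 + 9 = 275799.
Minute boundaries passed: 153; those not divisible by 10: 153 − 15 = 138; dropped labels = 2 × 138 = 276.
Actual frame index = 275799 − 276 = 275523.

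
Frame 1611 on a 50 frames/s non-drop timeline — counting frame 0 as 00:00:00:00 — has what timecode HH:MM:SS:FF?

00:00:32:11

1611 ÷ 50 = 32 full seconds, remainder 11 frames.
32 s = 0 h 0 min 32 s.
Timecode: 00:00:32:11.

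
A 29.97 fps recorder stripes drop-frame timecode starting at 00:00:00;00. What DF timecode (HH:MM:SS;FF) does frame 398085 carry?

Ten DF minutes hold 17982 frames, so frame 398085 lies in block 22 (frames 395604–413585) with 2481 frames into that block.
The block's first minute is 1800 frames and the rest 1798 each; 2481 frames reaches minute 1, so 22 × 18 + 1 × 2 = 398 labels have been skipped so far.
Adding those back, label number 398085 + 398 = 398483 at 30 labels/s is 13282 s + 23 f = 3 h 41 min 22 s frame 23, i.e. 03:41:22;23.

03:41:22;23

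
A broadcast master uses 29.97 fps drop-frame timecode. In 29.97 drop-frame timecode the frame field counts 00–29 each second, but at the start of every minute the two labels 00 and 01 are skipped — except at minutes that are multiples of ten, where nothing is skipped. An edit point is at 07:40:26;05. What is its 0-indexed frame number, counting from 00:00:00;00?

Complete 10-minute blocks: 46, each 17982 frames → 827172.
Remaining 0 whole minutes in the current block: 0 frames.
Within the current minute: 26 × 30 + 5 = 785. Total = 827172 + 0 + 785 = 827957.

827957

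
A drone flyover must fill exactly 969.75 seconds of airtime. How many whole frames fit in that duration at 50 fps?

48487 frames

Frames = 969.75 × 50 = 96975/2 ≈ 48487.5000.
Complete frames: 48487.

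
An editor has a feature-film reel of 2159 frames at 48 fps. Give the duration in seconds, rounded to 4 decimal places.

Running time = 2159 × 1/48 = 2159/48 s ≈ 44.9792 s.

44.9792 seconds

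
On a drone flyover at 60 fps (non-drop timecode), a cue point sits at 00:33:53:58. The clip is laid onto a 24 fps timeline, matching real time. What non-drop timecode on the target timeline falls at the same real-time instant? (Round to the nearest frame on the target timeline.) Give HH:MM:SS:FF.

00:33:53:23

Source frame index: (0×3600 + 33×60 + 53) × 60 + 58 = 122038.
Real time: 122038 / (60) = 61019/30 s.
Target frame: (61019/30) × (24) = 244076/5 ≈ 48815.200 → 48815.
At 24 labels/s: frame 48815 → 00:33:53:23.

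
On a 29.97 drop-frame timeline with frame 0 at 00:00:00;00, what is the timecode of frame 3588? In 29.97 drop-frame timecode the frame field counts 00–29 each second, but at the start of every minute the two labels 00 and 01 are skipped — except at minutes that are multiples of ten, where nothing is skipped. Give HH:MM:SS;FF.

00:01:59;20

Ten DF minutes hold 17982 frames, so frame 3588 lies in block 0 (frames 0–17981) with 3588 frames into that block.
The block's first minute is 1800 frames and the rest 1798 each; 3588 frames reaches minute 1, so 0 × 18 + 1 × 2 = 2 labels have been skipped so far.
Adding those back, label number 3588 + 2 = 3590 at 30 labels/s is 119 s + 20 f = 0 h 1 min 59 s frame 20, i.e. 00:01:59;20.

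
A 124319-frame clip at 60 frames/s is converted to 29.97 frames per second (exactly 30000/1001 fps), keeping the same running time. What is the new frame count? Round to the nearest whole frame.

62097 frames

Frames at target rate = 124319 × (30000/1001) / (60) = 4781500/77 ≈ 62097.403.
Nearest whole frame: 62097.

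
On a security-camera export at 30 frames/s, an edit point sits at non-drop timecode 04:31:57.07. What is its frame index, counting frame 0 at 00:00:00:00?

frame 489517

Total seconds to the label: (4 × 3600 + 31 × 60 + 57) = 16317.
Frame index = 16317 × 30 + 7 = 489517.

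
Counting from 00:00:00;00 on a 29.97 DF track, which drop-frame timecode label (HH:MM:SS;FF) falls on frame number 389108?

03:36:23;08

Ten DF minutes hold 17982 frames, so frame 389108 lies in block 21 (frames 377622–395603) with 11486 frames into that block.
The block's first minute is 1800 frames and the rest 1798 each; 11486 frames reaches minute 6, so 21 × 18 + 6 × 2 = 390 labels have been skipped so far.
Adding those back, label number 389108 + 390 = 389498 at 30 labels/s is 12983 s + 8 f = 3 h 36 min 23 s frame 8, i.e. 03:36:23;08.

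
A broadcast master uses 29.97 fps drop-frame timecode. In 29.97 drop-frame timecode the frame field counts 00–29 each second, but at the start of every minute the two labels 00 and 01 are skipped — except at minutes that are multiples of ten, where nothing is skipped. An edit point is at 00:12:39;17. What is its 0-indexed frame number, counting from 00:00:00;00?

Complete 10-minute blocks: 1, each 17982 frames → 17982.
Remaining 2 whole minutes in the current block: 1800 + 1 × 1798 = 3598 frames.
Within the current minute: 39 × 30 + 17 − 2 = 1185 (labels ;00/;01 skipped at this minute). Total = 17982 + 3598 + 1185 = 22765.

22765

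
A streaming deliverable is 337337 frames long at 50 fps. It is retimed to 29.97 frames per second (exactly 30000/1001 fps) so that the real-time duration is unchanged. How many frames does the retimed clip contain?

202200 frames

Target frames = source frames × (target rate / source rate) = 337337 × (30000/1001)/(50) = 337337 × 600/1001 = 202200.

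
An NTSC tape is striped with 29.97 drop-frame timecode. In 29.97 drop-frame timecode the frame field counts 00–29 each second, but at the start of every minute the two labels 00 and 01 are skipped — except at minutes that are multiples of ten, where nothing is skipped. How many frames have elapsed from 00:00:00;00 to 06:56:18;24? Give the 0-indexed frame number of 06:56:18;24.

748614

Complete 10-minute blocks: 41, each 17982 frames → 737262.
Remaining 6 whole minutes in the current block: 1800 + 5 × 1798 = 10790 frames.
Within the current minute: 18 × 30 + 24 − 2 = 562 (labels ;00/;01 skipped at this minute). Total = 737262 + 10790 + 562 = 748614.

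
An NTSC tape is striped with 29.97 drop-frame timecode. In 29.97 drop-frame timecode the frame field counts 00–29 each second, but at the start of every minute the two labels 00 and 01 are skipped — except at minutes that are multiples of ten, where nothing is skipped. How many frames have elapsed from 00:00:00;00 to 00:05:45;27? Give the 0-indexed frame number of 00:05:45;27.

10367

Complete 10-minute blocks: 0, each 17982 frames → 0.
Remaining 5 whole minutes in the current block: 1800 + 4 × 1798 = 8992 frames.
Within the current minute: 45 × 30 + 27 − 2 = 1375 (labels ;00/;01 skipped at this minute). Total = 0 + 8992 + 1375 = 10367.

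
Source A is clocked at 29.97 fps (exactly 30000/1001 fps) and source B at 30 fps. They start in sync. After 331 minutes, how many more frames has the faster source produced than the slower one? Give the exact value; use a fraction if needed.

595800/1001 frames

331 min = 19860 s.
A emits 30000/1001 × 19860 = 595800000/1001 frames; B emits 30 × 19860 = 595800.
Difference = 595800/1001 frames (≈ 595.2048); B is ahead of A.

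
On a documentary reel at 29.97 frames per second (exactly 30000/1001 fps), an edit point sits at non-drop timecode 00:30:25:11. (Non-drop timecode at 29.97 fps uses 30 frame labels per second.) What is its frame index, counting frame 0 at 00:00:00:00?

frame 54761

Total seconds to the label: (0 × 3600 + 30 × 60 + 25) = 1825.
Frame index = 1825 × 30 + 11 = 54761.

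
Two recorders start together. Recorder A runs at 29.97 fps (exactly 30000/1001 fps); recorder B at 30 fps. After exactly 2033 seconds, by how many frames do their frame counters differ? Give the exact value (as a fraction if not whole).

A emits 30000/1001 × 2033 = 60990000/1001 frames; B emits 30 × 2033 = 60990.
Difference = 60990/1001 frames (≈ 60.9291); B is ahead of A.

60990/1001 frames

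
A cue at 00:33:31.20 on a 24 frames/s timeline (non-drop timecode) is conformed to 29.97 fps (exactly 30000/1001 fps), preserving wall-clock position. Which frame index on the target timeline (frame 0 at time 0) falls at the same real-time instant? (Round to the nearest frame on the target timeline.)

Source frame index: (0×3600 + 33×60 + 31) × 24 + 20 = 48284.
Real time: 48284 / (24) = 12071/6 s.
Target frame: (12071/6) × (30000/1001) = 60355000/1001 ≈ 60294.705 → 60295.

frame 60295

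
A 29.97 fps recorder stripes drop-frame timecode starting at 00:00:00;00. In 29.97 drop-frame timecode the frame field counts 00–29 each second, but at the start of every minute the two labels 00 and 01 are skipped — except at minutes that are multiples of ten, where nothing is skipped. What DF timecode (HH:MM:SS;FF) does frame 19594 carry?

Ten DF minutes hold 17982 frames, so frame 19594 lies in block 1 (frames 17982–35963) with 1612 frames into that block.
The block's first minute is 1800 frames and the rest 1798 each; 1612 frames reaches minute 0, so 1 × 18 + 0 × 2 = 18 labels have been skipped so far.
Adding those back, label number 19594 + 18 = 19612 at 30 labels/s is 653 s + 22 f = 0 h 10 min 53 s frame 22, i.e. 00:10:53;22.

00:10:53;22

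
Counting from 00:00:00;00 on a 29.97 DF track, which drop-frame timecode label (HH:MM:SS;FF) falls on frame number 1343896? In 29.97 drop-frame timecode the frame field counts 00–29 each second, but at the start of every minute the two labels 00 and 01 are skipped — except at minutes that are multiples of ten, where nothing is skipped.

Ten DF minutes hold 17982 frames, so frame 1343896 lies in block 74 (frames 1330668–1348649) with 13228 frames into that block.
The block's first minute is 1800 frames and the rest 1798 each; 13228 frames reaches minute 7, so 74 × 18 + 7 × 2 = 1346 labels have been skipped so far.
Adding those back, label number 1343896 + 1346 = 1345242 at 30 labels/s is 44841 s + 12 f = 12 h 27 min 21 s frame 12, i.e. 12:27:21;12.

12:27:21;12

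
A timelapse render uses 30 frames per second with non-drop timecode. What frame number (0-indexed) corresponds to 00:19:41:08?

frame 35438

Total seconds to the label: (0 × 3600 + 19 × 60 + 41) = 1181.
Frame index = 1181 × 30 + 8 = 35438.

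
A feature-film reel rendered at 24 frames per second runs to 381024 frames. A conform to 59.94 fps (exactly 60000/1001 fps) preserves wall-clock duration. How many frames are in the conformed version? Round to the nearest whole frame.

951608 frames

Frames at target rate = 381024 × (60000/1001) / (24) = 136080000/143 ≈ 951608.392.
Nearest whole frame: 951608.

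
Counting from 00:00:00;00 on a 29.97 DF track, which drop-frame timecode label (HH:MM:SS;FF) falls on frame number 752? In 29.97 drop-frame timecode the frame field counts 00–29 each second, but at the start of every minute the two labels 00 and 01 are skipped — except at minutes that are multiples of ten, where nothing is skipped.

Each 10-minute DF block holds 10 × 60 × 30 − 9 × 2 = 17982 frames. 752 ÷ 17982 → 0 full blocks, remainder 752.
Within the partial block the first minute is 1800 frames and each further minute 1798, so 0 further minute boundaries passed. Total skipped labels = 18 × 0 + 2 × 0 = 0.
Non-drop label index = 752 + 0 = 752; at 30 labels/s that is 00:00:25:02, i.e. DF 00:00:25;02.

00:00:25;02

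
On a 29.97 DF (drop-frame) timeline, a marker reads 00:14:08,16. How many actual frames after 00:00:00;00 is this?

Complete 10-minute blocks: 1, each 17982 frames → 17982.
Remaining 4 whole minutes in the current block: 1800 + 3 × 1798 = 7194 frames.
Within the current minute: 8 × 30 + 16 − 2 = 254 (labels ;00/;01 skipped at this minute). Total = 17982 + 7194 + 254 = 25430.

25430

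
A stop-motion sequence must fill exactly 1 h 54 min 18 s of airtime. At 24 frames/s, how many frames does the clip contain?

1 h 54 min 18 s = 6858 s.
Frames = 6858 × 24 = 164592.

164592 frames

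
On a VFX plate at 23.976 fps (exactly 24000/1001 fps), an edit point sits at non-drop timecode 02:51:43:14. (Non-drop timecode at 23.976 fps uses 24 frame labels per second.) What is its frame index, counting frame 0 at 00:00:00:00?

Total seconds to the label: (2 × 3600 + 51 × 60 + 43) = 10303.
Frame index = 10303 × 24 + 14 = 247286.

frame 247286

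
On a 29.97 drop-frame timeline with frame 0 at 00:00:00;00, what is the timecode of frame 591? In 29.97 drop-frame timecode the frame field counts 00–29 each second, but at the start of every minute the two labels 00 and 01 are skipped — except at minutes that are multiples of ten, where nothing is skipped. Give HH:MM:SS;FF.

Each 10-minute DF block holds 10 × 60 × 30 − 9 × 2 = 17982 frames. 591 ÷ 17982 → 0 full blocks, remainder 591.
Within the partial block the first minute is 1800 frames and each further minute 1798, so 0 further minute boundaries passed. Total skipped labels = 18 × 0 + 2 × 0 = 0.
Non-drop label index = 591 + 0 = 591; at 30 labels/s that is 00:00:19:21, i.e. DF 00:00:19;21.

00:00:19;21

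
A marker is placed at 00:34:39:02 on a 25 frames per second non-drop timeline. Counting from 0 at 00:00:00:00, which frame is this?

frame 51977

Total seconds to the label: (0 × 3600 + 34 × 60 + 39) = 2079.
Frame index = 2079 × 25 + 2 = 51977.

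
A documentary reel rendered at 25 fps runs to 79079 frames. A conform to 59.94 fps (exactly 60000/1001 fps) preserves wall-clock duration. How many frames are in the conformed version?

189600 frames

Target frames = source frames × (target rate / source rate) = 79079 × (60000/1001)/(25) = 79079 × 2400/1001 = 189600.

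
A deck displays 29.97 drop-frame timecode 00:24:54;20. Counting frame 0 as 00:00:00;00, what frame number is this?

44796

Complete 10-minute blocks: 2, each 17982 frames → 35964.
Remaining 4 whole minutes in the current block: 1800 + 3 × 1798 = 7194 frames.
Within the current minute: 54 × 30 + 20 − 2 = 1638 (labels ;00/;01 skipped at this minute). Total = 35964 + 7194 + 1638 = 44796.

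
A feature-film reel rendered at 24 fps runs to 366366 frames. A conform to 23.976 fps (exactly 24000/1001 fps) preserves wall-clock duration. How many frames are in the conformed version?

366000 frames

Target frames = source frames × (target rate / source rate) = 366366 × (24000/1001)/(24) = 366366 × 1000/1001 = 366000.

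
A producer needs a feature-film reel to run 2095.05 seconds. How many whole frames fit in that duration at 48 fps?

Frames = 2095.05 × 48 = 502812/5 ≈ 100562.4000.
Complete frames: 100562.

100562 frames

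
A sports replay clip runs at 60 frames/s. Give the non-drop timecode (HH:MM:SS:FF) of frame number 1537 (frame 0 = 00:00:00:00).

1537 ÷ 60 = 25 full seconds, remainder 37 frames.
25 s = 0 h 0 min 25 s.
Timecode: 00:00:25:37.

00:00:25:37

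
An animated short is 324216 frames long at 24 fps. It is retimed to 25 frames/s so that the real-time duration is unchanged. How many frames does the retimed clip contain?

337725 frames

Target frames = source frames × (target rate / source rate) = 324216 × (25)/(24) = 324216 × 25/24 = 337725.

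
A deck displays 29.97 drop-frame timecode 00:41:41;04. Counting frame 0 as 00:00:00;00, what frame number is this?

Complete 10-minute blocks: 4, each 17982 frames → 71928.
Remaining 1 whole minute in the current block: 1800 + 0 × 1798 = 1800 frames.
Within the current minute: 41 × 30 + 4 − 2 = 1232 (labels ;00/;01 skipped at this minute). Total = 71928 + 1800 + 1232 = 74960.

74960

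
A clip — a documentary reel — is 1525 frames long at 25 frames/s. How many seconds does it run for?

Running time = 1525 / (25) = 61 s.

61 seconds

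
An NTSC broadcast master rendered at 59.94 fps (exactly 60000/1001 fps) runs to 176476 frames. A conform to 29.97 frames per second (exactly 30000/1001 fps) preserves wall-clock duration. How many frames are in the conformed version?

88238 frames

Target frames = source frames × (target rate / source rate) = 176476 × (30000/1001)/(60000/1001) = 176476 × 1/2 = 88238.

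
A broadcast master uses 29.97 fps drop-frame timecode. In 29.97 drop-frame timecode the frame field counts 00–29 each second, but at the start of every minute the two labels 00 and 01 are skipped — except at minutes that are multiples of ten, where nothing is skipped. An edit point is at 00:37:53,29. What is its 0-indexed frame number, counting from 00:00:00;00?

Complete 10-minute blocks: 3, each 17982 frames → 53946.
Remaining 7 whole minutes in the current block: 1800 + 6 × 1798 = 12588 frames.
Within the current minute: 53 × 30 + 29 − 2 = 1617 (labels ;00/;01 skipped at this minute). Total = 53946 + 12588 + 1617 = 68151.

68151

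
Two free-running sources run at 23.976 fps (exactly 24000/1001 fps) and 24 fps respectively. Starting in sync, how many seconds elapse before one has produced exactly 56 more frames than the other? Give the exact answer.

The gap grows by |24 − 24000/1001| = 24/1001 frames per second.
Time for a 56-frame gap: 56 ÷ (24/1001) = 7007/3 s.

7007/3 seconds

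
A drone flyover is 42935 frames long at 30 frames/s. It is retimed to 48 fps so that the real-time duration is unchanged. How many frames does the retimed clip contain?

68696 frames

Target frames = source frames × (target rate / source rate) = 42935 × (48)/(30) = 42935 × 8/5 = 68696.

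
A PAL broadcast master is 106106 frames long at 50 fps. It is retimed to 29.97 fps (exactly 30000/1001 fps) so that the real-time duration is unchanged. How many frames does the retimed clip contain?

63600 frames

Target frames = source frames × (target rate / source rate) = 106106 × (30000/1001)/(50) = 106106 × 600/1001 = 63600.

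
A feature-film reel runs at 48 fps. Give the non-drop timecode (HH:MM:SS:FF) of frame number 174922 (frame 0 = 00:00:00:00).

01:00:44:10

174922 ÷ 48 = 3644 full seconds, remainder 10 frames.
3644 s = 1 h 0 min 44 s.
Timecode: 01:00:44:10.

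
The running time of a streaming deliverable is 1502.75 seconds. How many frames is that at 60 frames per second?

Frames = 1502.75 × 60 = 90165.

90165 frames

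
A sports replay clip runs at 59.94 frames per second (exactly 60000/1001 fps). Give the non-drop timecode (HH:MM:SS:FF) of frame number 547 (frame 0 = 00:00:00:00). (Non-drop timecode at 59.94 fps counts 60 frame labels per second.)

547 ÷ 60 = 9 full seconds, remainder 7 frames.
9 s = 0 h 0 min 9 s.
Timecode: 00:00:09:07.

00:00:09:07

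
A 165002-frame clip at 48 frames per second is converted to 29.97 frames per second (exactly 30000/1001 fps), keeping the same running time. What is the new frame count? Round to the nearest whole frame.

103023 frames

Frames at target rate = 165002 × (30000/1001) / (48) = 103126250/1001 ≈ 103023.227.
Nearest whole frame: 103023.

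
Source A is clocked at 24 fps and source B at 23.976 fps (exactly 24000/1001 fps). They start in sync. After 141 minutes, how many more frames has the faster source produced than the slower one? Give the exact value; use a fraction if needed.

141 min = 8460 s.
A emits 24 × 8460 = 203040 frames; B emits 24000/1001 × 8460 = 203040000/1001.
Difference = 203040/1001 frames (≈ 202.8372); B is behind A.

203040/1001 frames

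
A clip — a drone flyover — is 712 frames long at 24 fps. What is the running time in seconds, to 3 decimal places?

29.667 seconds

Running time = 712 × 1/24 = 89/3 s ≈ 29.667 s.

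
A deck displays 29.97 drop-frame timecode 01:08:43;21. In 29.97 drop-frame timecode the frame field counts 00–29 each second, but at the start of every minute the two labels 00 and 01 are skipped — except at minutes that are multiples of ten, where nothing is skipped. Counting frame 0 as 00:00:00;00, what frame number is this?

As if non-drop at 30 labels/s: (1 × 3600 + 8 × 60 + 43) × 30 + 21 = 123711.
Minute boundaries passed: 68; those not divisible by 10: 68 − 6 = 62; dropped labels = 2 × 62 = 124.
Actual frame index = 123711 − 124 = 123587.

123587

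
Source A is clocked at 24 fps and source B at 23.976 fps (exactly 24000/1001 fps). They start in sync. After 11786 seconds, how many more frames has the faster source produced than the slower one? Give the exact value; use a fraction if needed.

282864/1001 frames

A emits 24 × 11786 = 282864 frames; B emits 24000/1001 × 11786 = 282864000/1001.
Difference = 282864/1001 frames (≈ 282.5814); B is behind A.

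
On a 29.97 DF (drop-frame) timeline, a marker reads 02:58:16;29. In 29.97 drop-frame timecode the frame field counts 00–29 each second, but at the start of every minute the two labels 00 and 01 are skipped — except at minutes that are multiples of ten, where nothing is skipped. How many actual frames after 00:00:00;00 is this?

320587

As if non-drop at 30 labels/s: (2 × 3600 + 58 × 60 + 16) × 30 + 29 = 320909.
Minute boundaries passed: 178; those not divisible by 10: 178 − 17 = 161; dropped labels = 2 × 161 = 322.
Actual frame index = 320909 − 322 = 320587.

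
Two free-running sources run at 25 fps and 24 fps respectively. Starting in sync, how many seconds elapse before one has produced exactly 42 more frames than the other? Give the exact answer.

The gap grows by |24 − 25| = 1 frame per second.
Time for a 42-frame gap: 42 ÷ (1) = 42 s.

42 seconds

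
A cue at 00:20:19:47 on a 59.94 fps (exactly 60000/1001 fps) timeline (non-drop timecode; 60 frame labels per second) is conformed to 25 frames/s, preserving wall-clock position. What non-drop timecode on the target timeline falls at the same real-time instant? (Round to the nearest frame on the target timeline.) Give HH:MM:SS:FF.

00:20:21:00

Source frame index: (0×3600 + 20×60 + 19) × 60 + 47 = 73187.
Real time: 73187 / (60000/1001) = 73260187/60000 s.
Target frame: (73260187/60000) × (25) = 73260187/2400 ≈ 30525.078 → 30525.
At 25 labels/s: frame 30525 → 00:20:21:00.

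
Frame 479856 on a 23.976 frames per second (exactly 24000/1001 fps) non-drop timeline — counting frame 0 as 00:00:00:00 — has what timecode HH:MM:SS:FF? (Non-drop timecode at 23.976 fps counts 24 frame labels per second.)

479856 ÷ 24 = 19994 full seconds, remainder 0 frames.
19994 s = 5 h 33 min 14 s.
Timecode: 05:33:14:00.

05:33:14:00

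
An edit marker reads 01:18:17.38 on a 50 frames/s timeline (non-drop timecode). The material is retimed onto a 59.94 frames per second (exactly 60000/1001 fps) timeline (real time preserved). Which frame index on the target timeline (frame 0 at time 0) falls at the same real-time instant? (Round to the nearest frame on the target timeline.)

Source frame index: (1×3600 + 18×60 + 17) × 50 + 38 = 234888.
Real time: 234888 / (50) = 117444/25 s.
Target frame: (117444/25) × (60000/1001) = 281865600/1001 ≈ 281584.016 → 281584.

frame 281584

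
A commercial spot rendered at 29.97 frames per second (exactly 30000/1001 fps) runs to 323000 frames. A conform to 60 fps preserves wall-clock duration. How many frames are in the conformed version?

646646 frames

Target frames = source frames × (target rate / source rate) = 323000 × (60)/(30000/1001) = 323000 × 1001/500 = 646646.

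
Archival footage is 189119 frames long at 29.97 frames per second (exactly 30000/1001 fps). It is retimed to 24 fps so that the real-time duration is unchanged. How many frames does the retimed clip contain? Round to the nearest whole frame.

Frames at target rate = 189119 × (24) / (30000/1001) = 189308119/1250 ≈ 151446.495.
Nearest whole frame: 151446.

151446 frames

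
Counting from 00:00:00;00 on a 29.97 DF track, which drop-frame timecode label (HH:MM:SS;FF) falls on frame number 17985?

Ten DF minutes hold 17982 frames, so frame 17985 lies in block 1 (frames 17982–35963) with 3 frames into that block.
The block's first minute is 1800 frames and the rest 1798 each; 3 frames reaches minute 0, so 1 × 18 + 0 × 2 = 18 labels have been skipped so far.
Adding those back, label number 17985 + 18 = 18003 at 30 labels/s is 600 s + 3 f = 0 h 10 min 0 s frame 3, i.e. 00:10:00;03.

00:10:00;03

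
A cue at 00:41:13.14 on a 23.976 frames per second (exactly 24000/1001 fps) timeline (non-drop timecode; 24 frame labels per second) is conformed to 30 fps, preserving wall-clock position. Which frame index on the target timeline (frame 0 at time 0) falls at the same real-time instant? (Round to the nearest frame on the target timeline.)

frame 74282

Source frame index: (0×3600 + 41×60 + 13) × 24 + 14 = 59366.
Real time: 59366 / (24000/1001) = 29712683/12000 s.
Target frame: (29712683/12000) × (30) = 29712683/400 ≈ 74281.708 → 74282.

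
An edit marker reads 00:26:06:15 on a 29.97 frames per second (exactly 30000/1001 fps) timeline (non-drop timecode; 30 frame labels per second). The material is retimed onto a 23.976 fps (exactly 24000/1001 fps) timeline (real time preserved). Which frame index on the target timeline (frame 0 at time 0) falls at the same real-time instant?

frame 37596

Source frame index: (0×3600 + 26×60 + 6) × 30 + 15 = 46995.
Real time: 46995 / (30000/1001) = 3136133/2000 s.
Target frame: (3136133/2000) × (24000/1001) = 37596.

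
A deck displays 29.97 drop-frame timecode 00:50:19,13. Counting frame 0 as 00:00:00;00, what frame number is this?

Complete 10-minute blocks: 5, each 17982 frames → 89910.
Remaining 0 whole minutes in the current block: 0 frames.
Within the current minute: 19 × 30 + 13 = 583. Total = 89910 + 0 + 583 = 90493.

90493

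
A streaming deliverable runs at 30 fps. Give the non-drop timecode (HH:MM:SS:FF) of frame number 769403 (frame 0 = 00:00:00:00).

769403 ÷ 30 = 25646 full seconds, remainder 23 frames.
25646 s = 7 h 7 min 26 s.
Timecode: 07:07:26:23.

07:07:26:23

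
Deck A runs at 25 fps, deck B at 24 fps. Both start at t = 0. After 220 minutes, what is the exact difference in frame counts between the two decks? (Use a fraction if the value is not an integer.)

13200 frames

220 min = 13200 s.
A emits 25 × 13200 = 330000 frames; B emits 24 × 13200 = 316800.
Difference = 13200 frames; B is behind A.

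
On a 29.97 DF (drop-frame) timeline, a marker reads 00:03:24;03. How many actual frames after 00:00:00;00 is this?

6117

As if non-drop at 30 labels/s: (0 × 3600 + 3 × 60 + 24) × 30 + 3 = 6123.
Minute boundaries passed: 3; those not divisible by 10: 3 − 0 = 3; dropped labels = 2 × 3 = 6.
Actual frame index = 6123 − 6 = 6117.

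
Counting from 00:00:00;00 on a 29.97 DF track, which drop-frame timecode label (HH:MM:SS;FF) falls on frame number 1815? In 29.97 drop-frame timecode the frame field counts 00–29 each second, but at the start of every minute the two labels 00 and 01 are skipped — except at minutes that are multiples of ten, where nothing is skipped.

00:01:00;17

Ten DF minutes hold 17982 frames, so frame 1815 lies in block 0 (frames 0–17981) with 1815 frames into that block.
The block's first minute is 1800 frames and the rest 1798 each; 1815 frames reaches minute 1, so 0 × 18 + 1 × 2 = 2 labels have been skipped so far.
Adding those back, label number 1815 + 2 = 1817 at 30 labels/s is 60 s + 17 f = 0 h 1 min 0 s frame 17, i.e. 00:01:00;17.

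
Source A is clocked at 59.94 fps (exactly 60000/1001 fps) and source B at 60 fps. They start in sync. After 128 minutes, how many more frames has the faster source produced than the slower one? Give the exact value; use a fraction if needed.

128 min = 7680 s.
A emits 60000/1001 × 7680 = 460800000/1001 frames; B emits 60 × 7680 = 460800.
Difference = 460800/1001 frames (≈ 460.3397); B is ahead of A.

460800/1001 frames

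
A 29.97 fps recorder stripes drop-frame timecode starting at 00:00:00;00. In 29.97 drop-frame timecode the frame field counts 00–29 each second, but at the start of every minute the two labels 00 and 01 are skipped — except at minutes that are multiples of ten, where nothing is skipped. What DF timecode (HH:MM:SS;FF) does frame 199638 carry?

Ten DF minutes hold 17982 frames, so frame 199638 lies in block 11 (frames 197802–215783) with 1836 frames into that block.
The block's first minute is 1800 frames and the rest 1798 each; 1836 frames reaches minute 1, so 11 × 18 + 1 × 2 = 200 labels have been skipped so far.
Adding those back, label number 199638 + 200 = 199838 at 30 labels/s is 6661 s + 8 f = 1 h 51 min 1 s frame 8, i.e. 01:51:01;08.

01:51:01;08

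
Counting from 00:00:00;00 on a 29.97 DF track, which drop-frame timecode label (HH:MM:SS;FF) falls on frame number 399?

Each 10-minute DF block holds 10 × 60 × 30 − 9 × 2 = 17982 frames. 399 ÷ 17982 → 0 full blocks, remainder 399.
Within the partial block the first minute is 1800 frames and each further minute 1798, so 0 further minute boundaries passed. Total skipped labels = 18 × 0 + 2 × 0 = 0.
Non-drop label index = 399 + 0 = 399; at 30 labels/s that is 00:00:13:09, i.e. DF 00:00:13;09.

00:00:13;09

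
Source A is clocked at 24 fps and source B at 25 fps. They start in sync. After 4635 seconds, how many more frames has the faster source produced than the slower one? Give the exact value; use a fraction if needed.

A emits 24 × 4635 = 111240 frames; B emits 25 × 4635 = 115875.
Difference = 4635 frames; B is ahead of A.

4635 frames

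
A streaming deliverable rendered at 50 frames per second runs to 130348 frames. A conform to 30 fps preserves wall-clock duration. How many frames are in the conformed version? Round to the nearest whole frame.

Frames at target rate = 130348 × (30) / (50) = 391044/5 ≈ 78208.800.
Nearest whole frame: 78209.

78209 frames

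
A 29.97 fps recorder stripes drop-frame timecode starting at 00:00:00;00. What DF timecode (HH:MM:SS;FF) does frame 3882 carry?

00:02:09;16

Ten DF minutes hold 17982 frames, so frame 3882 lies in block 0 (frames 0–17981) with 3882 frames into that block.
The block's first minute is 1800 frames and the rest 1798 each; 3882 frames reaches minute 2, so 0 × 18 + 2 × 2 = 4 labels have been skipped so far.
Adding those back, label number 3882 + 4 = 3886 at 30 labels/s is 129 s + 16 f = 0 h 2 min 9 s frame 16, i.e. 00:02:09;16.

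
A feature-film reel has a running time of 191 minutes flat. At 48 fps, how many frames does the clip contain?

191 min = 11460 s.
Frames = 11460 × 48 = 550080.

550080 frames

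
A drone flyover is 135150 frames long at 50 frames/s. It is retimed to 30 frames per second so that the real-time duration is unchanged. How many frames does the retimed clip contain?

81090 frames

Target frames = source frames × (target rate / source rate) = 135150 × (30)/(50) = 135150 × 3/5 = 81090.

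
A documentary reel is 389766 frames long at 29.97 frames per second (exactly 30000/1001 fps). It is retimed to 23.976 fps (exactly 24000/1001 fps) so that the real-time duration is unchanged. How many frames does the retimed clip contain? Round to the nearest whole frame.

Frames at target rate = 389766 × (24000/1001) / (30000/1001) = 1559064/5 ≈ 311812.800.
Nearest whole frame: 311813.

311813 frames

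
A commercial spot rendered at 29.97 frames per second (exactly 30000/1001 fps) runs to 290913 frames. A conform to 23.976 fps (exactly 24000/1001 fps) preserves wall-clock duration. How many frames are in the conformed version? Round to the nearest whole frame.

Frames at target rate = 290913 × (24000/1001) / (30000/1001) = 1163652/5 ≈ 232730.400.
Nearest whole frame: 232730.

232730 frames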